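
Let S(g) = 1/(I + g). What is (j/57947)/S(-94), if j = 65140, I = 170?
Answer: 4950640/57947 ≈ 85.434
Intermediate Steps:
S(g) = 1/(170 + g)
(j/57947)/S(-94) = (65140/57947)/(1/(170 - 94)) = (65140*(1/57947))/(1/76) = 65140/(57947*(1/76)) = (65140/57947)*76 = 4950640/57947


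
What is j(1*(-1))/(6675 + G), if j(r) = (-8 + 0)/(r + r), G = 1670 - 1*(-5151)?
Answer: 1/3374 ≈ 0.00029638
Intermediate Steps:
G = 6821 (G = 1670 + 5151 = 6821)
j(r) = -4/r (j(r) = -8*1/(2*r) = -4/r)
j(1*(-1))/(6675 + G) = (-4/(1*(-1)))/(6675 + 6821) = -4/(-1)/13496 = -4*(-1)*(1/13496) = 4*(1/13496) = 1/3374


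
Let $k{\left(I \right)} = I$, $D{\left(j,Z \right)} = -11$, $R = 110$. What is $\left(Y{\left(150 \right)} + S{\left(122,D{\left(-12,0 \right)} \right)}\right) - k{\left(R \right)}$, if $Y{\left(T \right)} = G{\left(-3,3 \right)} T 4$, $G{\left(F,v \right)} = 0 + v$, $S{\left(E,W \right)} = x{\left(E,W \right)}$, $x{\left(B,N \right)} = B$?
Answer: $1812$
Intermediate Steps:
$S{\left(E,W \right)} = E$
$G{\left(F,v \right)} = v$
$Y{\left(T \right)} = 12 T$ ($Y{\left(T \right)} = 3 T 4 = 12 T$)
$\left(Y{\left(150 \right)} + S{\left(122,D{\left(-12,0 \right)} \right)}\right) - k{\left(R \right)} = \left(12 \cdot 150 + 122\right) - 110 = \left(1800 + 122\right) - 110 = 1922 - 110 = 1812$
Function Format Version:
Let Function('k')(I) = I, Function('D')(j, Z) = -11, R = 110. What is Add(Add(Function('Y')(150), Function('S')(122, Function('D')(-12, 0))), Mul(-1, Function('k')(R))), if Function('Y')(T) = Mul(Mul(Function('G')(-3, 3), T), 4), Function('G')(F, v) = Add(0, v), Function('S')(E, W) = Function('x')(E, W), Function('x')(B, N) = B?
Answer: 1812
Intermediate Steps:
Function('S')(E, W) = E
Function('G')(F, v) = v
Function('Y')(T) = Mul(12, T) (Function('Y')(T) = Mul(Mul(3, T), 4) = Mul(12, T))
Add(Add(Function('Y')(150), Function('S')(122, Function('D')(-12, 0))), Mul(-1, Function('k')(R))) = Add(Add(Mul(12, 150), 122), Mul(-1, 110)) = Add(Add(1800, 122), -110) = Add(1922, -110) = 1812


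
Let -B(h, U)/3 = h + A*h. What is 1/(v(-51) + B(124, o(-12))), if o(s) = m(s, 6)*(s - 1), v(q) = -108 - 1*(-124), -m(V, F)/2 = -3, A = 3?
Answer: -1/1472 ≈ -0.00067935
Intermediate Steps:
m(V, F) = 6 (m(V, F) = -2*(-3) = 6)
v(q) = 16 (v(q) = -108 + 124 = 16)
o(s) = -6 + 6*s (o(s) = 6*(s - 1) = 6*(-1 + s) = -6 + 6*s)
B(h, U) = -12*h (B(h, U) = -3*(h + 3*h) = -12*h)
1/(v(-51) + B(124, o(-12))) = 1/(16 - 12*124) = 1/(16 - 1488) = 1/(-1472) = -1/1472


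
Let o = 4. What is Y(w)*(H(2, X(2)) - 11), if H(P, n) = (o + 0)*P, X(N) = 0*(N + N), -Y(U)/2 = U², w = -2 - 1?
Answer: 54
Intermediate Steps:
w = -3
Y(U) = -2*U²
X(N) = 0 (X(N) = 0*(2*N) = 0)
H(P, n) = 4*P (H(P, n) = (4 + 0)*P = 4*P)
Y(w)*(H(2, X(2)) - 11) = (-2*(-3)²)*(4*2 - 11) = (-2*9)*(8 - 11) = -18*(-3) = 54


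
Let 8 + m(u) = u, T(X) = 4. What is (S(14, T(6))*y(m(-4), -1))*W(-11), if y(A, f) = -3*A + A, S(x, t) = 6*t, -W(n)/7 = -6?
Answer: 24192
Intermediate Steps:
W(n) = 42 (W(n) = -7*(-6) = 42)
m(u) = -8 + u
y(A, f) = -2*A
(S(14, T(6))*y(m(-4), -1))*W(-11) = ((6*4)*(-2*(-8 - 4)))*42 = (24*(-2*(-12)))*42 = (24*24)*42 = 576*42 = 24192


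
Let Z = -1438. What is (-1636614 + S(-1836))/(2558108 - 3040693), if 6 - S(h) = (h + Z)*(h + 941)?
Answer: 4566838/482585 ≈ 9.4633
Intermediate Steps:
S(h) = 6 - (-1438 + h)*(941 + h) (S(h) = 6 - (h - 1438)*(h + 941) = 6 - (-1438 + h)*(941 + h))
(-1636614 + S(-1836))/(2558108 - 3040693) = (-1636614 + (1353164 - 1*(-1836)² + 497*(-1836)))/(2558108 - 3040693) = (-1636614 + (1353164 - 1*3370896 - 912492))/(-482585) = (-1636614 + (1353164 - 3370896 - 912492))*(-1/482585) = (-1636614 - 2930224)*(-1/482585) = -4566838*(-1/482585) = 4566838/482585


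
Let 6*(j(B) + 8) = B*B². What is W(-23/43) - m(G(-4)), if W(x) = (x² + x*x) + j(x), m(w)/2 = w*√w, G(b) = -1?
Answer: -3555539/477042 + 2*I ≈ -7.4533 + 2.0*I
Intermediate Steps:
j(B) = -8 + B³/6 (j(B) = -8 + (B*B²)/6 = -8 + B³/6)
m(w) = 2*w^(3/2) (m(w) = 2*(w*√w) = 2*w^(3/2))
W(x) = -8 + 2*x² + x³/6 (W(x) = (x² + x*x) + (-8 + x³/6) = (x² + x²) + (-8 + x³/6) = 2*x² + (-8 + x³/6) = -8 + 2*x² + x³/6)
W(-23/43) - m(G(-4)) = (-8 + 2*(-23/43)² + (-23/43)³/6) - 2*(-1)^(3/2) = (-8 + 2*(-23*1/43)² + (-23*1/43)³/6) - 2*(-I) = (-8 + 2*(-23/43)² + (-23/43)³/6) - (-2)*I = (-8 + 2*(529/1849) + (⅙)*(-12167/79507)) + 2*I = (-8 + 1058/1849 - 12167/477042) + 2*I = -3555539/477042 + 2*I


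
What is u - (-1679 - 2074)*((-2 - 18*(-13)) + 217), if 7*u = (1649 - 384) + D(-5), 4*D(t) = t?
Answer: 47187771/28 ≈ 1.6853e+6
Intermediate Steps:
D(t) = t/4
u = 5055/28 (u = ((1649 - 384) + (¼)*(-5))/7 = (1265 - 5/4)/7 = (⅐)*(5055/4) = 5055/28 ≈ 180.54)
u - (-1679 - 2074)*((-2 - 18*(-13)) + 217) = 5055/28 - (-1679 - 2074)*((-2 - 18*(-13)) + 217) = 5055/28 - (-3753)*((-2 + 234) + 217) = 5055/28 - (-3753)*(232 + 217) = 5055/28 - (-3753)*449 = 5055/28 - 1*(-1685097) = 5055/28 + 1685097 = 47187771/28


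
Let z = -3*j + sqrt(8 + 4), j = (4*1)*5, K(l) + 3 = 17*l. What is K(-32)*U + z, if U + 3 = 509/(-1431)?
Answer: 2540834/1431 + 2*sqrt(3) ≈ 1779.0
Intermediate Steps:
K(l) = -3 + 17*l
j = 20 (j = 4*5 = 20)
U = -4802/1431 (U = -3 + 509/(-1431) = -3 + 509*(-1/1431) = -3 - 509/1431 = -4802/1431 ≈ -3.3557)
z = -60 + 2*sqrt(3) (z = -3*20 + sqrt(8 + 4) = -60 + sqrt(12) = -60 + 2*sqrt(3) ≈ -56.536)
K(-32)*U + z = (-3 + 17*(-32))*(-4802/1431) + (-60 + 2*sqrt(3)) = (-3 - 544)*(-4802/1431) + (-60 + 2*sqrt(3)) = -547*(-4802/1431) + (-60 + 2*sqrt(3)) = 2626694/1431 + (-60 + 2*sqrt(3)) = 2540834/1431 + 2*sqrt(3)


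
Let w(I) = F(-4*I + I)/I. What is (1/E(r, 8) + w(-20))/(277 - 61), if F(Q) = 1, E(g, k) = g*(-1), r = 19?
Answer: -13/27360 ≈ -0.00047515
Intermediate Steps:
E(g, k) = -g
w(I) = 1/I
(1/E(r, 8) + w(-20))/(277 - 61) = (1/(-1*19) + 1/(-20))/(277 - 61) = (1/(-19) - 1/20)/216 = (-1/19 - 1/20)*(1/216) = -39/380*1/216 = -13/27360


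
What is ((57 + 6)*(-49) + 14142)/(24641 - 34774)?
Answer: -11055/10133 ≈ -1.0910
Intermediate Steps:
((57 + 6)*(-49) + 14142)/(24641 - 34774) = (63*(-49) + 14142)/(-10133) = (-3087 + 14142)*(-1/10133) = 11055*(-1/10133) = -11055/10133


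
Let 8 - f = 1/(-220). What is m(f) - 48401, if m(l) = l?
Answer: -10646459/220 ≈ -48393.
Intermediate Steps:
f = 1761/220 (f = 8 - 1/(-220) = 8 - 1*(-1/220) = 8 + 1/220 = 1761/220 ≈ 8.0045)
m(f) - 48401 = 1761/220 - 48401 = -10646459/220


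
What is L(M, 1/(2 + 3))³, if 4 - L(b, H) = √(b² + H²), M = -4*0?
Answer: 6859/125 ≈ 54.872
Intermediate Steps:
M = 0
L(b, H) = 4 - √(H² + b²) (L(b, H) = 4 - √(b² + H²) = 4 - √(H² + b²))
L(M, 1/(2 + 3))³ = (4 - √((1/(2 + 3))² + 0²))³ = (4 - √((1/5)² + 0))³ = (4 - √((⅕)² + 0))³ = (4 - √(1/25 + 0))³ = (4 - √(1/25))³ = (4 - 1*⅕)³ = (4 - ⅕)³ = (19/5)³ = 6859/125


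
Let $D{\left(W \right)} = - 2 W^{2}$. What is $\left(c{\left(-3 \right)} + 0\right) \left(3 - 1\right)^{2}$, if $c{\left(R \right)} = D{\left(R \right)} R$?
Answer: $216$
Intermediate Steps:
$c{\left(R \right)} = - 2 R^{3}$ ($c{\left(R \right)} = - 2 R^{2} R = - 2 R^{3}$)
$\left(c{\left(-3 \right)} + 0\right) \left(3 - 1\right)^{2} = \left(- 2 \left(-3\right)^{3} + 0\right) \left(3 - 1\right)^{2} = \left(\left(-2\right) \left(-27\right) + 0\right) 2^{2} = \left(54 + 0\right) 4 = 54 \cdot 4 = 216$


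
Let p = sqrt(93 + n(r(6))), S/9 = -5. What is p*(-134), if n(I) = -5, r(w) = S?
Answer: -268*sqrt(22) ≈ -1257.0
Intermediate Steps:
S = -45 (S = 9*(-5) = -45)
r(w) = -45
p = 2*sqrt(22) (p = sqrt(93 - 5) = sqrt(88) = 2*sqrt(22) ≈ 9.3808)
p*(-134) = (2*sqrt(22))*(-134) = -268*sqrt(22)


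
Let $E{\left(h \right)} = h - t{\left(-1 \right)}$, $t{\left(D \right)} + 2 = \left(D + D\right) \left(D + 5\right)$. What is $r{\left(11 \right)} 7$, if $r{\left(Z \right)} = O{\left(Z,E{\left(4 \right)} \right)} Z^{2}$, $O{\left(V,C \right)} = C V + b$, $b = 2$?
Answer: $132132$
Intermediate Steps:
$t{\left(D \right)} = -2 + 2 D \left(5 + D\right)$ ($t{\left(D \right)} = -2 + \left(D + D\right) \left(D + 5\right) = -2 + 2 D \left(5 + D\right)$)
$E{\left(h \right)} = 10 + h$ ($E{\left(h \right)} = h - \left(-2 + 2 \left(-1\right)^{2} + 10 \left(-1\right)\right) = h - \left(-2 + 2 \cdot 1 - 10\right) = h - \left(-2 + 2 - 10\right) = h - -10 = h + 10 = 10 + h$)
$O{\left(V,C \right)} = 2 + C V$ ($O{\left(V,C \right)} = C V + 2 = 2 + C V$)
$r{\left(Z \right)} = Z^{2} \left(2 + 14 Z\right)$ ($r{\left(Z \right)} = \left(2 + \left(10 + 4\right) Z\right) Z^{2} = \left(2 + 14 Z\right) Z^{2} = Z^{2} \left(2 + 14 Z\right)$)
$r{\left(11 \right)} 7 = 11^{2} \left(2 + 14 \cdot 11\right) 7 = 121 \left(2 + 154\right) 7 = 121 \cdot 156 \cdot 7 = 18876 \cdot 7 = 132132$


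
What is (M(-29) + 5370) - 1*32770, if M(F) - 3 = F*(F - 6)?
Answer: -26382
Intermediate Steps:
M(F) = 3 + F*(-6 + F) (M(F) = 3 + F*(F - 6) = 3 + F*(-6 + F))
(M(-29) + 5370) - 1*32770 = ((3 + (-29)² - 6*(-29)) + 5370) - 1*32770 = ((3 + 841 + 174) + 5370) - 32770 = (1018 + 5370) - 32770 = 6388 - 32770 = -26382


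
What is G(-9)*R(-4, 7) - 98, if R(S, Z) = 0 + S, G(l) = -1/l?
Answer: -886/9 ≈ -98.444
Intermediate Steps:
R(S, Z) = S
G(-9)*R(-4, 7) - 98 = -1/(-9)*(-4) - 98 = -1*(-⅑)*(-4) - 98 = (⅑)*(-4) - 98 = -4/9 - 98 = -886/9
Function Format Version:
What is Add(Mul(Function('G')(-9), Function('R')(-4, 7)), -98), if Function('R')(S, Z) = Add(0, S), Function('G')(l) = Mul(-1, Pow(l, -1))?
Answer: Rational(-886, 9) ≈ -98.444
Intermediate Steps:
Function('R')(S, Z) = S
Add(Mul(Function('G')(-9), Function('R')(-4, 7)), -98) = Add(Mul(Mul(-1, Pow(-9, -1)), -4), -98) = Add(Mul(Mul(-1, Rational(-1, 9)), -4), -98) = Add(Mul(Rational(1, 9), -4), -98) = Add(Rational(-4, 9), -98) = Rational(-886, 9)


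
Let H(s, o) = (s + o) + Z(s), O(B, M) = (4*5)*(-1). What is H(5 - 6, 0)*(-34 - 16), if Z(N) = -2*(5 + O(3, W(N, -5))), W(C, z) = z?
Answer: -1450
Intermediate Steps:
O(B, M) = -20 (O(B, M) = 20*(-1) = -20)
Z(N) = 30 (Z(N) = -2*(5 - 20) = -2*(-15) = 30)
H(s, o) = 30 + o + s (H(s, o) = (s + o) + 30 = (o + s) + 30 = 30 + o + s)
H(5 - 6, 0)*(-34 - 16) = (30 + 0 + (5 - 6))*(-34 - 16) = (30 + 0 - 1)*(-50) = 29*(-50) = -1450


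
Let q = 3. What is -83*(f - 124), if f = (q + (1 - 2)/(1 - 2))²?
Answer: 8964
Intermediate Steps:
f = 16 (f = (3 + (1 - 2)/(1 - 2))² = (3 - 1/(-1))² = (3 - 1*(-1))² = (3 + 1)² = 4² = 16)
-83*(f - 124) = -83*(16 - 124) = -83*(-108) = 8964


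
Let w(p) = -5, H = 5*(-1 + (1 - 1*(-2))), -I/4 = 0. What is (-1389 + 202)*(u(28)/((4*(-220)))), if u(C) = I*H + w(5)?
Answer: -1187/176 ≈ -6.7443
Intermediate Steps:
I = 0 (I = -4*0 = 0)
H = 10 (H = 5*(-1 + (1 + 2)) = 5*(-1 + 3) = 5*2 = 10)
u(C) = -5 (u(C) = 0*10 - 5 = 0 - 5 = -5)
(-1389 + 202)*(u(28)/((4*(-220)))) = (-1389 + 202)*(-5/(4*(-220))) = -(-5935)/(-880) = -(-5935)*(-1)/880 = -1187*1/176 = -1187/176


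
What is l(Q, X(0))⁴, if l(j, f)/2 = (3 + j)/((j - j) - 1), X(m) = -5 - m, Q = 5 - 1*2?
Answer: 20736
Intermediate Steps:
Q = 3 (Q = 5 - 2 = 3)
l(j, f) = -6 - 2*j (l(j, f) = 2*((3 + j)/((j - j) - 1)) = 2*((3 + j)/(0 - 1)) = 2*((3 + j)/(-1)) = 2*((3 + j)*(-1)) = 2*(-3 - j) = -6 - 2*j)
l(Q, X(0))⁴ = (-6 - 2*3)⁴ = (-6 - 6)⁴ = (-12)⁴ = 20736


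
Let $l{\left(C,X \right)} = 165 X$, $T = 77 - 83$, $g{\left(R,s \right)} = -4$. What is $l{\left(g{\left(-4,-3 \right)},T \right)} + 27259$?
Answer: $26269$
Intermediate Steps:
$T = -6$
$l{\left(g{\left(-4,-3 \right)},T \right)} + 27259 = 165 \left(-6\right) + 27259 = -990 + 27259 = 26269$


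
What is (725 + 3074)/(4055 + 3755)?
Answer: 3799/7810 ≈ 0.48643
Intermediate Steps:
(725 + 3074)/(4055 + 3755) = 3799/7810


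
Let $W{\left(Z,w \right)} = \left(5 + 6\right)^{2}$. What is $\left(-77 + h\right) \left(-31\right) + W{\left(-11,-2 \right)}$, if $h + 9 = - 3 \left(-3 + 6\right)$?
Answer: $3066$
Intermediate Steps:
$h = -18$ ($h = -9 - 3 \left(-3 + 6\right) = -9 - 9 = -18$)
$W{\left(Z,w \right)} = 121$ ($W{\left(Z,w \right)} = 11^{2} = 121$)
$\left(-77 + h\right) \left(-31\right) + W{\left(-11,-2 \right)} = \left(-77 - 18\right) \left(-31\right) + 121 = \left(-95\right) \left(-31\right) + 121 = 2945 + 121 = 3066$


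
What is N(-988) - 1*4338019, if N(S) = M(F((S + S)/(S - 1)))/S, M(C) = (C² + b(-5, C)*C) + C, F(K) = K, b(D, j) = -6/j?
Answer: -2096095096250763/483191774 ≈ -4.3380e+6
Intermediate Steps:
M(C) = -6 + C + C² (M(C) = (C² + (-6/C)*C) + C = (C² - 6) + C = (-6 + C²) + C = -6 + C + C²)
N(S) = (-6 + 2*S*(1 + 2*S/(-1 + S))/(-1 + S))/S (N(S) = (-6 + ((S + S)/(S - 1))*(1 + (S + S)/(S - 1)))/S = (-6 + ((2*S)/(-1 + S))*(1 + (2*S)/(-1 + S)))/S = (-6 + (2*S/(-1 + S))*(1 + 2*S/(-1 + S)))/S = (-6 + 2*S*(1 + 2*S/(-1 + S))/(-1 + S))/S)
N(-988) - 1*4338019 = 2*(-3 + 5*(-988))/(-988*(1 + (-988)² - 2*(-988))) - 1*4338019 = 2*(-1/988)*(-3 - 4940)/(1 + 976144 + 1976) - 4338019 = 2*(-1/988)*(-4943)/978121 - 4338019 = 2*(-1/988)*(1/978121)*(-4943) - 4338019 = 4943/483191774 - 4338019 = -2096095096250763/483191774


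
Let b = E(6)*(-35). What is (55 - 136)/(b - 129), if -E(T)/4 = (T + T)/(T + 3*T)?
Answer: 81/59 ≈ 1.3729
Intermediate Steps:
E(T) = -2 (E(T) = -4*(T + T)/(T + 3*T) = -4*2*T/(4*T) = -4*2*T*1/(4*T) = -4*½ = -2)
b = 70 (b = -2*(-35) = 70)
(55 - 136)/(b - 129) = (55 - 136)/(70 - 129) = -81/(-59) = -81*(-1/59) = 81/59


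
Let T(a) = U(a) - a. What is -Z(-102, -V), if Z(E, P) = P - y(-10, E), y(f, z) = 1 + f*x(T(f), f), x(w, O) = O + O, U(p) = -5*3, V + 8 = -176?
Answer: 17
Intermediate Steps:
V = -184 (V = -8 - 176 = -184)
U(p) = -15
T(a) = -15 - a
x(w, O) = 2*O
y(f, z) = 1 + 2*f² (y(f, z) = 1 + f*(2*f) = 1 + 2*f²)
Z(E, P) = -201 + P (Z(E, P) = P - (1 + 2*(-10)²) = P - (1 + 2*100) = P - (1 + 200) = P - 1*201 = P - 201 = -201 + P)
-Z(-102, -V) = -(-201 - 1*(-184)) = -(-201 + 184) = -1*(-17) = 17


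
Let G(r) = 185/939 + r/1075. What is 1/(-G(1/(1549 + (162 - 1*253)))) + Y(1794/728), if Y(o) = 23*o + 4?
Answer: 150478148137/2706299764 ≈ 55.603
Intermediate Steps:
Y(o) = 4 + 23*o
G(r) = 185/939 + r/1075 (G(r) = 185*(1/939) + r*(1/1075) = 185/939 + r/1075)
1/(-G(1/(1549 + (162 - 1*253)))) + Y(1794/728) = 1/(-(185/939 + 1/(1075*(1549 + (162 - 1*253))))) + (4 + 23*(1794/728)) = 1/(-(185/939 + 1/(1075*(1549 + (162 - 253))))) + (4 + 23*(1794*(1/728))) = 1/(-(185/939 + 1/(1075*(1549 - 91)))) + (4 + 23*(69/28)) = 1/(-(185/939 + (1/1075)/1458)) + (4 + 1587/28) = 1/(-(185/939 + (1/1075)*(1/1458))) + 1699/28 = 1/(-(185/939 + 1/1567350)) + 1699/28 = 1/(-1*96653563/490580550) + 1699/28 = 1/(-96653563/490580550) + 1699/28 = -490580550/96653563 + 1699/28 = 150478148137/2706299764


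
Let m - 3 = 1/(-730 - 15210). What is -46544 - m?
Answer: -741959179/15940 ≈ -46547.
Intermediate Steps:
m = 47819/15940 (m = 3 + 1/(-730 - 15210) = 3 + 1/(-15940) = 3 - 1/15940 = 47819/15940 ≈ 2.9999)
-46544 - m = -46544 - 1*47819/15940 = -46544 - 47819/15940 = -741959179/15940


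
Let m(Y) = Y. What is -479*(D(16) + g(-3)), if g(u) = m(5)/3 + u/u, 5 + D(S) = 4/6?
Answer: 2395/3 ≈ 798.33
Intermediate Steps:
D(S) = -13/3 (D(S) = -5 + 4/6 = -5 + 4*(1/6) = -5 + 2/3 = -13/3)
g(u) = 8/3 (g(u) = 5/3 + u/u = 5*(1/3) + 1 = 5/3 + 1 = 8/3)
-479*(D(16) + g(-3)) = -479*(-13/3 + 8/3) = -479*(-5/3) = 2395/3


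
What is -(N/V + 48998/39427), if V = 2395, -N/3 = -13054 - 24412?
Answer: -4548866156/94427665 ≈ -48.173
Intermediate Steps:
N = 112398 (N = -3*(-13054 - 24412) = -3*(-37466) = 112398)
-(N/V + 48998/39427) = -(112398/2395 + 48998/39427) = -1*4548866156/94427665 = -4548866156/94427665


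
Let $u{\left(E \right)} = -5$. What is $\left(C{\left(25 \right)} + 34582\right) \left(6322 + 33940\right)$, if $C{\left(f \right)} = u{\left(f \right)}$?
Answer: $1392139174$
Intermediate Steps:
$C{\left(f \right)} = -5$
$\left(C{\left(25 \right)} + 34582\right) \left(6322 + 33940\right) = \left(-5 + 34582\right) \left(6322 + 33940\right) = 34577 \cdot 40262 = 1392139174$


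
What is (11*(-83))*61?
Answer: -55693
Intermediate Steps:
(11*(-83))*61 = -913*61 = -55693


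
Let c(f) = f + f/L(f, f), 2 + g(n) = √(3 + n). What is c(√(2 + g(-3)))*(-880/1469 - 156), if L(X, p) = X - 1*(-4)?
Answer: 0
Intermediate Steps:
g(n) = -2 + √(3 + n)
L(X, p) = 4 + X (L(X, p) = X + 4 = 4 + X)
c(f) = f + f/(4 + f)
c(√(2 + g(-3)))*(-880/1469 - 156) = (√(2 + (-2 + √(3 - 3)))*(5 + √(2 + (-2 + √(3 - 3))))/(4 + √(2 + (-2 + √(3 - 3)))))*(-880/1469 - 156) = (√(2 + (-2 + √0))*(5 + √(2 + (-2 + √0)))/(4 + √(2 + (-2 + √0))))*(-880*1/1469 - 156) = (√(2 + (-2 + 0))*(5 + √(2 + (-2 + 0)))/(4 + √(2 + (-2 + 0))))*(-880/1469 - 156) = (√(2 - 2)*(5 + √(2 - 2))/(4 + √(2 - 2)))*(-230044/1469) = (√0*(5 + √0)/(4 + √0))*(-230044/1469) = (0*(5 + 0)/(4 + 0))*(-230044/1469) = (0*5/4)*(-230044/1469) = (0*(¼)*5)*(-230044/1469) = 0*(-230044/1469) = 0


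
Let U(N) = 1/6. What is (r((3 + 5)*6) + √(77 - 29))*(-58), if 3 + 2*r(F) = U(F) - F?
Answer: 8845/6 - 232*√3 ≈ 1072.3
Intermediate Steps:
U(N) = ⅙
r(F) = -17/12 - F/2 (r(F) = -3/2 + (⅙ - F)/2 = -3/2 + (1/12 - F/2) = -17/12 - F/2)
(r((3 + 5)*6) + √(77 - 29))*(-58) = ((-17/12 - (3 + 5)*6/2) + √(77 - 29))*(-58) = ((-17/12 - 4*6) + √48)*(-58) = ((-17/12 - ½*48) + 4*√3)*(-58) = ((-17/12 - 24) + 4*√3)*(-58) = (-305/12 + 4*√3)*(-58) = 8845/6 - 232*√3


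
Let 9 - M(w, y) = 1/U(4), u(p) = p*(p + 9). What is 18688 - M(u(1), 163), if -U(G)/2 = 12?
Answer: 448295/24 ≈ 18679.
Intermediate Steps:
u(p) = p*(9 + p)
U(G) = -24 (U(G) = -2*12 = -24)
M(w, y) = 217/24 (M(w, y) = 9 - 1/(-24) = 9 - 1*(-1/24) = 9 + 1/24 = 217/24)
18688 - M(u(1), 163) = 18688 - 1*217/24 = 18688 - 217/24 = 448295/24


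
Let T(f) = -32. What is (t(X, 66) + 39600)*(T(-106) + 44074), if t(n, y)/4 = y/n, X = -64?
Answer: 6975526107/4 ≈ 1.7439e+9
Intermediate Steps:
t(n, y) = 4*y/n (t(n, y) = 4*(y/n) = 4*y/n)
(t(X, 66) + 39600)*(T(-106) + 44074) = (4*66/(-64) + 39600)*(-32 + 44074) = (4*66*(-1/64) + 39600)*44042 = (-33/8 + 39600)*44042 = (316767/8)*44042 = 6975526107/4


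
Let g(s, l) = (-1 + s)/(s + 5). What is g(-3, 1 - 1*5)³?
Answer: -8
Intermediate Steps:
g(s, l) = (-1 + s)/(5 + s)
g(-3, 1 - 1*5)³ = ((-1 - 3)/(5 - 3))³ = (-4/2)³ = ((½)*(-4))³ = (-2)³ = -8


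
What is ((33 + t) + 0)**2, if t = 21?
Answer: 2916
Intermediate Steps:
((33 + t) + 0)**2 = ((33 + 21) + 0)**2 = (54 + 0)**2 = 54**2 = 2916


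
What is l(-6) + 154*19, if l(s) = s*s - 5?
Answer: 2957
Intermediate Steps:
l(s) = -5 + s**2 (l(s) = s**2 - 5 = -5 + s**2)
l(-6) + 154*19 = (-5 + (-6)**2) + 154*19 = (-5 + 36) + 2926 = 31 + 2926 = 2957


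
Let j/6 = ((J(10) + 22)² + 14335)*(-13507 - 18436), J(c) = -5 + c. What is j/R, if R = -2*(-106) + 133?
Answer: -962378704/115 ≈ -8.3685e+6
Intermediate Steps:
j = -2887136112 (j = 6*((((-5 + 10) + 22)² + 14335)*(-13507 - 18436)) = 6*(((5 + 22)² + 14335)*(-31943)) = 6*((27² + 14335)*(-31943)) = 6*((729 + 14335)*(-31943)) = 6*(15064*(-31943)) = 6*(-481189352) = -2887136112)
R = 345 (R = 212 + 133 = 345)
j/R = -2887136112/345 = -2887136112*1/345 = -962378704/115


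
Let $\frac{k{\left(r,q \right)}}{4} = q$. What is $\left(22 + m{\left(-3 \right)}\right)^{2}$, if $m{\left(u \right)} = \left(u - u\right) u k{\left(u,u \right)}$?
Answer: $484$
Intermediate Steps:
$k{\left(r,q \right)} = 4 q$
$m{\left(u \right)} = 0$ ($m{\left(u \right)} = \left(u - u\right) u 4 u = 0 u 4 u = 0 \cdot 4 u = 0$)
$\left(22 + m{\left(-3 \right)}\right)^{2} = \left(22 + 0\right)^{2} = 22^{2} = 484$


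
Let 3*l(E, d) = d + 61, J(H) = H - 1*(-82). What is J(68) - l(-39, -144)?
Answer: 533/3 ≈ 177.67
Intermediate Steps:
J(H) = 82 + H (J(H) = H + 82 = 82 + H)
l(E, d) = 61/3 + d/3 (l(E, d) = (d + 61)/3 = (61 + d)/3 = 61/3 + d/3)
J(68) - l(-39, -144) = (82 + 68) - (61/3 + (⅓)*(-144)) = 150 - (61/3 - 48) = 150 - 1*(-83/3) = 150 + 83/3 = 533/3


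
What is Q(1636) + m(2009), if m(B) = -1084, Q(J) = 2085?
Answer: 1001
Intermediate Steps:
Q(1636) + m(2009) = 2085 - 1084 = 1001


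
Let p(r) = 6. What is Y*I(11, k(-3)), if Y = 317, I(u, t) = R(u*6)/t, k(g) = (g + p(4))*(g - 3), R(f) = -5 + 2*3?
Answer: -317/18 ≈ -17.611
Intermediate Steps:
R(f) = 1 (R(f) = -5 + 6 = 1)
k(g) = (-3 + g)*(6 + g) (k(g) = (g + 6)*(g - 3) = (6 + g)*(-3 + g) = (-3 + g)*(6 + g))
I(u, t) = 1/t
Y*I(11, k(-3)) = 317/(-18 + (-3)**2 + 3*(-3)) = 317/(-18 + 9 - 9) = 317/(-18) = 317*(-1/18) = -317/18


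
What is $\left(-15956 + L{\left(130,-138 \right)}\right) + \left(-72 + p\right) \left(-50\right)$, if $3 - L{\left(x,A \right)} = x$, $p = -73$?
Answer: $-8833$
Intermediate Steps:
$L{\left(x,A \right)} = 3 - x$
$\left(-15956 + L{\left(130,-138 \right)}\right) + \left(-72 + p\right) \left(-50\right) = \left(-15956 + \left(3 - 130\right)\right) + \left(-72 - 73\right) \left(-50\right) = \left(-15956 + \left(3 - 130\right)\right) - -7250 = \left(-15956 - 127\right) + 7250 = -16083 + 7250 = -8833$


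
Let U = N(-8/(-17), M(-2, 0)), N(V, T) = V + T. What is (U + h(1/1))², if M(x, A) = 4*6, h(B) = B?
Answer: 187489/289 ≈ 648.75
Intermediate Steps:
M(x, A) = 24
N(V, T) = T + V
U = 416/17 (U = 24 - 8/(-17) = 24 - 8*(-1/17) = 24 + 8/17 = 416/17 ≈ 24.471)
(U + h(1/1))² = (416/17 + 1/1)² = (416/17 + 1)² = (433/17)² = 187489/289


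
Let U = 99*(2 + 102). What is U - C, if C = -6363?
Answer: 16659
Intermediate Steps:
U = 10296 (U = 99*104 = 10296)
U - C = 10296 - 1*(-6363) = 10296 + 6363 = 16659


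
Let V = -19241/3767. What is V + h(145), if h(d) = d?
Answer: 526974/3767 ≈ 139.89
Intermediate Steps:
V = -19241/3767 (V = -19241*1/3767 = -19241/3767 ≈ -5.1078)
V + h(145) = -19241/3767 + 145 = 526974/3767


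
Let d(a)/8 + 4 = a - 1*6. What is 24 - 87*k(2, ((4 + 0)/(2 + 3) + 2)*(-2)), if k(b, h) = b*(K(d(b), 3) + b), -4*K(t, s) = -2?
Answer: -411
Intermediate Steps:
d(a) = -80 + 8*a (d(a) = -32 + 8*(a - 1*6) = -32 + 8*(a - 6) = -32 + 8*(-6 + a) = -32 + (-48 + 8*a) = -80 + 8*a)
K(t, s) = ½ (K(t, s) = -¼*(-2) = ½)
k(b, h) = b*(½ + b)
24 - 87*k(2, ((4 + 0)/(2 + 3) + 2)*(-2)) = 24 - 174*(½ + 2) = 24 - 174*5/2 = 24 - 87*5 = 24 - 435 = -411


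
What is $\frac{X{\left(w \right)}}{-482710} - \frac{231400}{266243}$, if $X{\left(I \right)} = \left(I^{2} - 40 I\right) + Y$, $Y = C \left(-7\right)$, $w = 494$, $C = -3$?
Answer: $- \frac{171416600171}{128518158530} \approx -1.3338$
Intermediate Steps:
$Y = 21$ ($Y = \left(-3\right) \left(-7\right) = 21$)
$X{\left(I \right)} = 21 + I^{2} - 40 I$ ($X{\left(I \right)} = \left(I^{2} - 40 I\right) + 21 = 21 + I^{2} - 40 I$)
$\frac{X{\left(w \right)}}{-482710} - \frac{231400}{266243} = \frac{21 + 494^{2} - 19760}{-482710} - \frac{231400}{266243} = \left(21 + 244036 - 19760\right) \left(- \frac{1}{482710}\right) - \frac{231400}{266243} = 224297 \left(- \frac{1}{482710}\right) - \frac{231400}{266243} = - \frac{224297}{482710} - \frac{231400}{266243} = - \frac{171416600171}{128518158530}$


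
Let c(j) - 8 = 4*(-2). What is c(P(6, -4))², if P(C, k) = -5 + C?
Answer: 0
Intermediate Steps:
c(j) = 0 (c(j) = 8 + 4*(-2) = 8 - 8 = 0)
c(P(6, -4))² = 0² = 0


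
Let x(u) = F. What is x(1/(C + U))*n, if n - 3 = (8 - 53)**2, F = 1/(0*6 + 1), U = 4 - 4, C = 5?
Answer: 2028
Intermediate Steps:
U = 0
F = 1 (F = 1/(0 + 1) = 1/1 = 1)
x(u) = 1
n = 2028 (n = 3 + (8 - 53)**2 = 3 + (-45)**2 = 3 + 2025 = 2028)
x(1/(C + U))*n = 1*2028 = 2028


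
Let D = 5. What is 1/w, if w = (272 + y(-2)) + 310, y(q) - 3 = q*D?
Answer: 1/575 ≈ 0.0017391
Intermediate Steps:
y(q) = 3 + 5*q (y(q) = 3 + q*5 = 3 + 5*q)
w = 575 (w = (272 + (3 + 5*(-2))) + 310 = (272 + (3 - 10)) + 310 = (272 - 7) + 310 = 265 + 310 = 575)
1/w = 1/575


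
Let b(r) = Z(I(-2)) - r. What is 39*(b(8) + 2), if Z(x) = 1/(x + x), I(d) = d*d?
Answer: -1833/8 ≈ -229.13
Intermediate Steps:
I(d) = d**2
Z(x) = 1/(2*x)
b(r) = 1/8 - r (b(r) = 1/(2*((-2)**2)) - r = (1/2)/4 - r = (1/2)*(1/4) - r = 1/8 - r)
39*(b(8) + 2) = 39*((1/8 - 1*8) + 2) = 39*((1/8 - 8) + 2) = 39*(-63/8 + 2) = 39*(-47/8) = -1833/8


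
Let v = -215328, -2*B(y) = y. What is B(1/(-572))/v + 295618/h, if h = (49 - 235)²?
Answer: 6068427381565/710184473856 ≈ 8.5449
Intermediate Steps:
B(y) = -y/2
h = 34596 (h = (-186)² = 34596)
B(1/(-572))/v + 295618/h = -½/(-572)/(-215328) + 295618/34596 = -½*(-1/572)*(-1/215328) + 295618*(1/34596) = (1/1144)*(-1/215328) + 147809/17298 = -1/246335232 + 147809/17298 = 6068427381565/710184473856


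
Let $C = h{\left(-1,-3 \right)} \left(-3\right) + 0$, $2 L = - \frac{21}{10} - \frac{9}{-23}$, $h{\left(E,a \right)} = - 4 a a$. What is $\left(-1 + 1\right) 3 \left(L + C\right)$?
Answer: $0$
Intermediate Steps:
$h{\left(E,a \right)} = - 4 a^{2}$
$L = - \frac{393}{460}$ ($L = \frac{- \frac{21}{10} - \frac{9}{-23}}{2} = \frac{\left(-21\right) \frac{1}{10} - - \frac{9}{23}}{2} = \frac{- \frac{21}{10} + \frac{9}{23}}{2} = \frac{1}{2} \left(- \frac{393}{230}\right) = - \frac{393}{460} \approx -0.85435$)
$C = 108$ ($C = - 4 \left(-3\right)^{2} \left(-3\right) + 0 = \left(-4\right) 9 \left(-3\right) + 0 = \left(-36\right) \left(-3\right) + 0 = 108 + 0 = 108$)
$\left(-1 + 1\right) 3 \left(L + C\right) = \left(-1 + 1\right) 3 \left(- \frac{393}{460} + 108\right) = 0 \cdot 3 \cdot \frac{49287}{460} = 0 \cdot \frac{49287}{460} = 0$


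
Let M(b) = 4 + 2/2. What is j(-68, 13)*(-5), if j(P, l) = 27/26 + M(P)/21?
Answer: -3485/546 ≈ -6.3828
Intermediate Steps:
M(b) = 5 (M(b) = 4 + 2*(½) = 4 + 1 = 5)
j(P, l) = 697/546 (j(P, l) = 27/26 + 5/21 = 697/546)
j(-68, 13)*(-5) = (697/546)*(-5) = -3485/546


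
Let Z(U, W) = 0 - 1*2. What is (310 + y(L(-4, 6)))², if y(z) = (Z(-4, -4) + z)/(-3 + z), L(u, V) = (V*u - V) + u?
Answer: 132388036/1369 ≈ 96704.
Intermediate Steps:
Z(U, W) = -2 (Z(U, W) = 0 - 2 = -2)
L(u, V) = u - V + V*u (L(u, V) = (-V + V*u) + u = u - V + V*u)
y(z) = (-2 + z)/(-3 + z)
(310 + y(L(-4, 6)))² = (310 + (-2 + (-4 - 1*6 + 6*(-4)))/(-3 + (-4 - 1*6 + 6*(-4))))² = (310 + (-2 + (-4 - 6 - 24))/(-3 + (-4 - 6 - 24)))² = (310 + (-2 - 34)/(-3 - 34))² = (310 - 36/(-37))² = (310 - 1/37*(-36))² = (310 + 36/37)² = (11506/37)² = 132388036/1369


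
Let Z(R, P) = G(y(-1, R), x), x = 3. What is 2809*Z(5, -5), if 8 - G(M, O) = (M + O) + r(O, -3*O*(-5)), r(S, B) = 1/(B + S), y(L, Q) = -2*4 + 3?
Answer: 1345511/48 ≈ 28031.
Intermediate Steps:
y(L, Q) = -5 (y(L, Q) = -8 + 3 = -5)
G(M, O) = 8 - M - O - 1/(16*O) (G(M, O) = 8 - ((M + O) + 1/(-3*O*(-5) + O)) = 8 - ((M + O) + 1/(15*O + O)) = 8 - ((M + O) + 1/(16*O)) = 8 - (M + O + 1/(16*O)) = 8 + (-M - O - 1/(16*O)) = 8 - M - O - 1/(16*O))
Z(R, P) = 479/48 (Z(R, P) = 8 - 1*(-5) - 1*3 - 1/16/3 = 8 + 5 - 3 - 1/16*⅓ = 8 + 5 - 3 - 1/48 = 479/48)
2809*Z(5, -5) = 2809*(479/48) = 1345511/48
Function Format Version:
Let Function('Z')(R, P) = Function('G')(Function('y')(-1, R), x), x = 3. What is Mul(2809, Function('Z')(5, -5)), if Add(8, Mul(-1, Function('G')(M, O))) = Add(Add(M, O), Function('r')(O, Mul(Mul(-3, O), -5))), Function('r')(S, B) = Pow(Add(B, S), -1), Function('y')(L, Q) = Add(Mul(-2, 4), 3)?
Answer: Rational(1345511, 48) ≈ 28031.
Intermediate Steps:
Function('y')(L, Q) = -5 (Function('y')(L, Q) = Add(-8, 3) = -5)
Function('G')(M, O) = Add(8, Mul(-1, M), Mul(-1, O), Mul(Rational(-1, 16), Pow(O, -1))) (Function('G')(M, O) = Add(8, Mul(-1, Add(Add(M, O), Pow(Add(Mul(Mul(-3, O), -5), O), -1)))) = Add(8, Mul(-1, Add(Add(M, O), Pow(Add(Mul(15, O), O), -1)))) = Add(8, Mul(-1, Add(Add(M, O), Pow(Mul(16, O), -1)))) = Add(8, Mul(-1, Add(Add(M, O), Mul(Rational(1, 16), Pow(O, -1))))) = Add(8, Mul(-1, Add(M, O, Mul(Rational(1, 16), Pow(O, -1))))) = Add(8, Add(Mul(-1, M), Mul(-1, O), Mul(Rational(-1, 16), Pow(O, -1)))) = Add(8, Mul(-1, M), Mul(-1, O), Mul(Rational(-1, 16), Pow(O, -1))))
Function('Z')(R, P) = Rational(479, 48) (Function('Z')(R, P) = Add(8, Mul(-1, -5), Mul(-1, 3), Mul(Rational(-1, 16), Pow(3, -1))) = Add(8, 5, -3, Mul(Rational(-1, 16), Rational(1, 3))) = Add(8, 5, -3, Rational(-1, 48)) = Rational(479, 48))
Mul(2809, Function('Z')(5, -5)) = Mul(2809, Rational(479, 48)) = Rational(1345511, 48)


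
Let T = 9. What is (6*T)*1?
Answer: 54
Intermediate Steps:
(6*T)*1 = (6*9)*1 = 54*1 = 54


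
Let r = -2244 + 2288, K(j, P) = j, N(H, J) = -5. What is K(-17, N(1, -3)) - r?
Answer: -61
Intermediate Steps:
r = 44
K(-17, N(1, -3)) - r = -17 - 1*44 = -17 - 44 = -61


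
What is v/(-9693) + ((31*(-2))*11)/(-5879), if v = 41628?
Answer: -79373462/18995049 ≈ -4.1786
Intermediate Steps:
v/(-9693) + ((31*(-2))*11)/(-5879) = 41628/(-9693) + ((31*(-2))*11)/(-5879) = 41628*(-1/9693) - 62*11*(-1/5879) = -13876/3231 - 682*(-1/5879) = -13876/3231 + 682/5879 = -79373462/18995049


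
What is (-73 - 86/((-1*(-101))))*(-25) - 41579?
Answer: -4013004/101 ≈ -39733.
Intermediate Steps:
(-73 - 86/((-1*(-101))))*(-25) - 41579 = (-73 - 86/101)*(-25) - 41579 = -7459/101*(-25) - 41579 = 186475/101 - 41579 = -4013004/101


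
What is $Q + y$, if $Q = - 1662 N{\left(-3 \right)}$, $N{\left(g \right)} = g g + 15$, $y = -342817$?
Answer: $-382705$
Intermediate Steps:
$N{\left(g \right)} = 15 + g^{2}$ ($N{\left(g \right)} = g^{2} + 15 = 15 + g^{2}$)
$Q = -39888$ ($Q = - 1662 \left(15 + \left(-3\right)^{2}\right) = - 1662 \left(15 + 9\right) = \left(-1662\right) 24 = -39888$)
$Q + y = -39888 - 342817 = -382705$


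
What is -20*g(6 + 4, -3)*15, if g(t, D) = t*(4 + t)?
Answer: -42000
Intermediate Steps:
-20*g(6 + 4, -3)*15 = -20*(6 + 4)*(4 + (6 + 4))*15 = -200*(4 + 10)*15 = -200*14*15 = -20*140*15 = -2800*15 = -42000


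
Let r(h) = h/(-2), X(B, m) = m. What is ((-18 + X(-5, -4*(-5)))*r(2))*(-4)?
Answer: 8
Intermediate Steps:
r(h) = -h/2 (r(h) = h*(-½) = -h/2)
((-18 + X(-5, -4*(-5)))*r(2))*(-4) = ((-18 - 4*(-5))*(-½*2))*(-4) = ((-18 + 20)*(-1))*(-4) = (2*(-1))*(-4) = -2*(-4) = 8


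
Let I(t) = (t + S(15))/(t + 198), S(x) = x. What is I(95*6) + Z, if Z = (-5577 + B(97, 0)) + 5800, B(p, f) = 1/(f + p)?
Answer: 5556707/24832 ≈ 223.77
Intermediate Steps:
I(t) = (15 + t)/(198 + t) (I(t) = (t + 15)/(t + 198) = (15 + t)/(198 + t))
Z = 21632/97 (Z = (-5577 + 1/(0 + 97)) + 5800 = (-5577 + 1/97) + 5800 = -540968/97 + 5800 = 21632/97 ≈ 223.01)
I(95*6) + Z = (15 + 95*6)/(198 + 95*6) + 21632/97 = (15 + 570)/(198 + 570) + 21632/97 = 585/768 + 21632/97 = (1/768)*585 + 21632/97 = 195/256 + 21632/97 = 5556707/24832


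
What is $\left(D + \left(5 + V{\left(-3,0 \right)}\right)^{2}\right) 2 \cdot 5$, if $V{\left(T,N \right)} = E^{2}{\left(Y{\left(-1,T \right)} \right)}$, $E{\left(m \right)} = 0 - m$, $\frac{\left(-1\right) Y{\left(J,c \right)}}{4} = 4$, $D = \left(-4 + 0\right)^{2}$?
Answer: $681370$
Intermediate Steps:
$D = 16$ ($D = \left(-4\right)^{2} = 16$)
$Y{\left(J,c \right)} = -16$ ($Y{\left(J,c \right)} = \left(-4\right) 4 = -16$)
$E{\left(m \right)} = - m$
$V{\left(T,N \right)} = 256$ ($V{\left(T,N \right)} = \left(\left(-1\right) \left(-16\right)\right)^{2} = 16^{2} = 256$)
$\left(D + \left(5 + V{\left(-3,0 \right)}\right)^{2}\right) 2 \cdot 5 = \left(16 + \left(5 + 256\right)^{2}\right) 2 \cdot 5 = \left(16 + 261^{2}\right) 10 = \left(16 + 68121\right) 10 = 68137 \cdot 10 = 681370$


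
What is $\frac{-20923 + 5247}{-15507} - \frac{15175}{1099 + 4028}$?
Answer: $- \frac{51649291}{26501463} \approx -1.9489$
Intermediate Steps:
$\frac{-20923 + 5247}{-15507} - \frac{15175}{1099 + 4028} = \left(-15676\right) \left(- \frac{1}{15507}\right) - \frac{15175}{5127} = \frac{15676}{15507} - \frac{15175}{5127} = - \frac{51649291}{26501463}$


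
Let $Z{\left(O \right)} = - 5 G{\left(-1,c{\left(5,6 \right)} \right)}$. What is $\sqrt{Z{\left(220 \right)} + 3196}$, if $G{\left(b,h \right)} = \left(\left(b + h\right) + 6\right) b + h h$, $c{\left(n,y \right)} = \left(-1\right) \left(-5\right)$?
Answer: $\sqrt{3121} \approx 55.866$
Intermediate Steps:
$c{\left(n,y \right)} = 5$
$G{\left(b,h \right)} = h^{2} + b \left(6 + b + h\right)$ ($G{\left(b,h \right)} = \left(6 + b + h\right) b + h^{2} = b \left(6 + b + h\right) + h^{2} = h^{2} + b \left(6 + b + h\right)$)
$Z{\left(O \right)} = -75$ ($Z{\left(O \right)} = - 5 \left(\left(-1\right)^{2} + 5^{2} + 6 \left(-1\right) - 5\right) = - 5 \left(1 + 25 - 6 - 5\right) = \left(-5\right) 15 = -75$)
$\sqrt{Z{\left(220 \right)} + 3196} = \sqrt{-75 + 3196} = \sqrt{3121}$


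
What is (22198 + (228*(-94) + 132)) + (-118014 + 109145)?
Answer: -7971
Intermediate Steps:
(22198 + (228*(-94) + 132)) + (-118014 + 109145) = (22198 + (-21432 + 132)) - 8869 = (22198 - 21300) - 8869 = 898 - 8869 = -7971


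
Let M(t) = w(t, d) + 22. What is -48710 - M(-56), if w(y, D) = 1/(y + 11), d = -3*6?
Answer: -2192939/45 ≈ -48732.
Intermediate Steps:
d = -18
w(y, D) = 1/(11 + y)
M(t) = 22 + 1/(11 + t) (M(t) = 1/(11 + t) + 22 = 22 + 1/(11 + t))
-48710 - M(-56) = -48710 - (243 + 22*(-56))/(11 - 56) = -48710 - (243 - 1232)/(-45) = -48710 - (-1)*(-989)/45 = -48710 - 1*989/45 = -48710 - 989/45 = -2192939/45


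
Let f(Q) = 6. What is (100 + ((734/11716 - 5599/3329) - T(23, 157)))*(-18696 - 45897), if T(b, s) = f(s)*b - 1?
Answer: 48646579419369/19501282 ≈ 2.4945e+6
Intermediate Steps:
T(b, s) = -1 + 6*b (T(b, s) = 6*b - 1 = -1 + 6*b)
(100 + ((734/11716 - 5599/3329) - T(23, 157)))*(-18696 - 45897) = (100 + ((734/11716 - 5599/3329) - (-1 + 6*23)))*(-18696 - 45897) = (100 + ((734*(1/11716) - 5599*1/3329) - (-1 + 138)))*(-64593) = (100 + ((367/5858 - 5599/3329) - 1*137))*(-64593) = (100 + (-31577199/19501282 - 137))*(-64593) = (100 - 2703252833/19501282)*(-64593) = -753124633/19501282*(-64593) = 48646579419369/19501282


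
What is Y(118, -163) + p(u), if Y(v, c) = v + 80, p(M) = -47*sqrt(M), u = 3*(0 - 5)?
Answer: 198 - 47*I*sqrt(15) ≈ 198.0 - 182.03*I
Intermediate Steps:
u = -15 (u = 3*(-5) = -15)
Y(v, c) = 80 + v
Y(118, -163) + p(u) = (80 + 118) - 47*I*sqrt(15) = 198 - 47*I*sqrt(15)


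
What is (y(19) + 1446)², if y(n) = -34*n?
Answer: 640000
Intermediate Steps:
(y(19) + 1446)² = (-34*19 + 1446)² = (-646 + 1446)² = 800² = 640000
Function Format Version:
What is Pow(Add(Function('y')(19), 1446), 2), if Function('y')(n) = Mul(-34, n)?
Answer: 640000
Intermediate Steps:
Pow(Add(Function('y')(19), 1446), 2) = Pow(Add(Mul(-34, 19), 1446), 2) = Pow(Add(-646, 1446), 2) = Pow(800, 2) = 640000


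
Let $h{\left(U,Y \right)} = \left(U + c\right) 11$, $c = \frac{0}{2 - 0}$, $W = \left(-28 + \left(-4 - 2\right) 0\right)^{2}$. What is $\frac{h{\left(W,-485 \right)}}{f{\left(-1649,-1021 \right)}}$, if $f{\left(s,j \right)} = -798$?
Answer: $- \frac{616}{57} \approx -10.807$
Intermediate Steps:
$W = 784$ ($W = \left(-28 - 0\right)^{2} = \left(-28 + 0\right)^{2} = \left(-28\right)^{2} = 784$)
$c = 0$ ($c = \frac{0}{2 + 0} = \frac{0}{2} = 0 \cdot \frac{1}{2} = 0$)
$h{\left(U,Y \right)} = 11 U$ ($h{\left(U,Y \right)} = \left(U + 0\right) 11 = U 11 = 11 U$)
$\frac{h{\left(W,-485 \right)}}{f{\left(-1649,-1021 \right)}} = \frac{11 \cdot 784}{-798} = 8624 \left(- \frac{1}{798}\right) = - \frac{616}{57}$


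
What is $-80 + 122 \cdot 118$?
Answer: $14316$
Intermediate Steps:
$-80 + 122 \cdot 118 = -80 + 14396 = 14316$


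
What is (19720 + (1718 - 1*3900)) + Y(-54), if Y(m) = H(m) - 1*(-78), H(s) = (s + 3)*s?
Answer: 20370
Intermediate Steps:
H(s) = s*(3 + s) (H(s) = (3 + s)*s = s*(3 + s))
Y(m) = 78 + m*(3 + m) (Y(m) = m*(3 + m) - 1*(-78) = m*(3 + m) + 78 = 78 + m*(3 + m))
(19720 + (1718 - 1*3900)) + Y(-54) = (19720 + (1718 - 1*3900)) + (78 - 54*(3 - 54)) = (19720 + (1718 - 3900)) + (78 - 54*(-51)) = (19720 - 2182) + (78 + 2754) = 17538 + 2832 = 20370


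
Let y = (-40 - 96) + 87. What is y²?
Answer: 2401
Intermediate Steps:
y = -49 (y = -136 + 87 = -49)
y² = (-49)² = 2401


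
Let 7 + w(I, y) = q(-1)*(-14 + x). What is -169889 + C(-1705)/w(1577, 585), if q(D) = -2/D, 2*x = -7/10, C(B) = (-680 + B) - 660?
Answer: -2886663/17 ≈ -1.6980e+5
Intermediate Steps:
C(B) = -1340 + B
x = -7/20 (x = (-7/10)/2 = (-7*⅒)/2 = (½)*(-7/10) = -7/20 ≈ -0.35000)
w(I, y) = -357/10 (w(I, y) = -7 + (-2/(-1))*(-14 - 7/20) = -7 - 2*(-1)*(-287/20) = -7 + 2*(-287/20) = -7 - 287/10 = -357/10)
-169889 + C(-1705)/w(1577, 585) = -169889 + (-1340 - 1705)/(-357/10) = -169889 - 3045*(-10/357) = -169889 + 1450/17 = -2886663/17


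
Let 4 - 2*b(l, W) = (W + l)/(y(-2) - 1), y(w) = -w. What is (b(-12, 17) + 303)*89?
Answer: 53845/2 ≈ 26923.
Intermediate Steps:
b(l, W) = 2 - W/2 - l/2 (b(l, W) = 2 - (W + l)/(2*(-1*(-2) - 1)) = 2 - (W + l)/(2*(2 - 1)) = 2 - (W + l)/(2*1) = 2 - (W + l)/2 = 2 + (-W/2 - l/2) = 2 - W/2 - l/2)
(b(-12, 17) + 303)*89 = ((2 - ½*17 - ½*(-12)) + 303)*89 = ((2 - 17/2 + 6) + 303)*89 = (-½ + 303)*89 = (605/2)*89 = 53845/2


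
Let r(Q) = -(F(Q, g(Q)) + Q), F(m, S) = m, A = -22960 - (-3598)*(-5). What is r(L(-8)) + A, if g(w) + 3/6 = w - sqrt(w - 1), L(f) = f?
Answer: -40934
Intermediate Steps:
A = -40950 (A = -22960 - 1*17990 = -22960 - 17990 = -40950)
g(w) = -1/2 + w - sqrt(-1 + w) (g(w) = -1/2 + (w - sqrt(w - 1)) = -1/2 + (w - sqrt(-1 + w)) = -1/2 + w - sqrt(-1 + w))
r(Q) = -2*Q (r(Q) = -(Q + Q) = -2*Q)
r(L(-8)) + A = -2*(-8) - 40950 = 16 - 40950 = -40934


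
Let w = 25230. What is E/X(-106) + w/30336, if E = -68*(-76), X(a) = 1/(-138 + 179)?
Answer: 1071309933/5056 ≈ 2.1189e+5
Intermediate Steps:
X(a) = 1/41
E = 5168
E/X(-106) + w/30336 = 5168/(1/41) + 25230/30336 = 5168*41 + 25230*(1/30336) = 211888 + 4205/5056 = 1071309933/5056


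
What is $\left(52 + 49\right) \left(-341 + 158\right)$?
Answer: $-18483$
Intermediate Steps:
$\left(52 + 49\right) \left(-341 + 158\right) = 101 \left(-183\right) = -18483$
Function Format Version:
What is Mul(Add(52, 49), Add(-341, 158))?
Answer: -18483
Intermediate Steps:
Mul(Add(52, 49), Add(-341, 158)) = Mul(101, -183) = -18483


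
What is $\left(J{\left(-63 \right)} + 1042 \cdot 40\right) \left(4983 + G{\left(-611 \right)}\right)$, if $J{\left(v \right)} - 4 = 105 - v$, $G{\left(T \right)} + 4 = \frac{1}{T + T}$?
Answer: $\frac{127320836062}{611} \approx 2.0838 \cdot 10^{8}$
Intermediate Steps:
$G{\left(T \right)} = -4 + \frac{1}{2 T}$ ($G{\left(T \right)} = -4 + \frac{1}{T + T} = -4 + \frac{1}{2 T}$)
$J{\left(v \right)} = 109 - v$ ($J{\left(v \right)} = 4 - \left(-105 + v\right) = 109 - v$)
$\left(J{\left(-63 \right)} + 1042 \cdot 40\right) \left(4983 + G{\left(-611 \right)}\right) = \left(\left(109 - -63\right) + 1042 \cdot 40\right) \left(4983 - \left(4 - \frac{1}{2 \left(-611\right)}\right)\right) = \left(\left(109 + 63\right) + 41680\right) \left(4983 + \left(-4 + \frac{1}{2} \left(- \frac{1}{611}\right)\right)\right) = \left(172 + 41680\right) \left(4983 - \frac{4889}{1222}\right) = 41852 \left(4983 - \frac{4889}{1222}\right) = 41852 \cdot \frac{6084337}{1222} = \frac{127320836062}{611}$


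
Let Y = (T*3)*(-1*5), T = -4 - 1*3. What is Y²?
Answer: 11025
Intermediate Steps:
T = -7 (T = -4 - 3 = -7)
Y = 105 (Y = (-7*3)*(-1*5) = -21*(-5) = 105)
Y² = 105² = 11025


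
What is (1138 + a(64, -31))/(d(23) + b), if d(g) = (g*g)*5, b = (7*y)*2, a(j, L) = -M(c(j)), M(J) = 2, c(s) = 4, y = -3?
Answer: 1136/2603 ≈ 0.43642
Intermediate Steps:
a(j, L) = -2 (a(j, L) = -1*2 = -2)
b = -42 (b = (7*(-3))*2 = -21*2 = -42)
d(g) = 5*g² (d(g) = g²*5 = 5*g²)
(1138 + a(64, -31))/(d(23) + b) = (1138 - 2)/(5*23² - 42) = 1136/(5*529 - 42) = 1136/(2645 - 42) = 1136/2603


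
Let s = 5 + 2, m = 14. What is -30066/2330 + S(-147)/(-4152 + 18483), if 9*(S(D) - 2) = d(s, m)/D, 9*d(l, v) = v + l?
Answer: -122151982396/9466413705 ≈ -12.904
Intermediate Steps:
s = 7
d(l, v) = l/9 + v/9 (d(l, v) = (v + l)/9 = (l + v)/9 = l/9 + v/9)
S(D) = 2 + 7/(27*D) (S(D) = 2 + (((⅑)*7 + (⅑)*14)/D)/9 = 2 + ((7/9 + 14/9)/D)/9 = 2 + (7/(3*D))/9 = 2 + 7/(27*D))
-30066/2330 + S(-147)/(-4152 + 18483) = -30066/2330 + (2 + (7/27)/(-147))/(-4152 + 18483) = -30066*1/2330 + (2 + (7/27)*(-1/147))/14331 = -15033/1165 + (2 - 1/567)*(1/14331) = -15033/1165 + (1133/567)*(1/14331) = -15033/1165 + 1133/8125677 = -122151982396/9466413705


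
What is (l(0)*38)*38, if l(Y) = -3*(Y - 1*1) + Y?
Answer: 4332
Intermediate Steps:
l(Y) = 3 - 2*Y (l(Y) = -3*(Y - 1) + Y = -3*(-1 + Y) + Y = (3 - 3*Y) + Y = 3 - 2*Y)
(l(0)*38)*38 = ((3 - 2*0)*38)*38 = ((3 + 0)*38)*38 = (3*38)*38 = 114*38 = 4332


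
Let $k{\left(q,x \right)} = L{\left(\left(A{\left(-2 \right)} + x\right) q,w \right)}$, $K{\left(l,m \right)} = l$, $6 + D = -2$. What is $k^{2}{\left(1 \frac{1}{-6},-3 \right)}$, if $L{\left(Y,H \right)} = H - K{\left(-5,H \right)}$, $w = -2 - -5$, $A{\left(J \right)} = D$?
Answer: $64$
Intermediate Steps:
$D = -8$ ($D = -6 - 2 = -8$)
$A{\left(J \right)} = -8$
$w = 3$ ($w = -2 + 5 = 3$)
$L{\left(Y,H \right)} = 5 + H$ ($L{\left(Y,H \right)} = H - -5 = H + 5 = 5 + H$)
$k{\left(q,x \right)} = 8$ ($k{\left(q,x \right)} = 5 + 3 = 8$)
$k^{2}{\left(1 \frac{1}{-6},-3 \right)} = 8^{2} = 64$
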